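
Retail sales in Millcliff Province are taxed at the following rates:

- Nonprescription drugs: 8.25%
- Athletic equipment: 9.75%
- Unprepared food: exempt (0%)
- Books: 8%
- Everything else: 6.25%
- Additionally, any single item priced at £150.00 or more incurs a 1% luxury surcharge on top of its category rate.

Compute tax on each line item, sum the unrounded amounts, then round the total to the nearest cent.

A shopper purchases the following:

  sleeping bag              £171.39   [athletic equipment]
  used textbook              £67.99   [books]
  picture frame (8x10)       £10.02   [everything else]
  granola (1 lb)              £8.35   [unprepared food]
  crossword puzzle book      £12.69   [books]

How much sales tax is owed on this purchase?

Sleeping bag £171.39: athletic equipment → 9.75% + 1% surcharge = 10.75% → £18.424425
Used textbook £67.99: books → 8% → £5.4392
Picture frame (8x10) £10.02: everything else → 6.25% → £0.62625
Granola (1 lb) £8.35: unprepared food → 0% → £0.00
Crossword puzzle book £12.69: books → 8% → £1.0152
Unrounded tax sum = £25.505075 → £25.51

£25.51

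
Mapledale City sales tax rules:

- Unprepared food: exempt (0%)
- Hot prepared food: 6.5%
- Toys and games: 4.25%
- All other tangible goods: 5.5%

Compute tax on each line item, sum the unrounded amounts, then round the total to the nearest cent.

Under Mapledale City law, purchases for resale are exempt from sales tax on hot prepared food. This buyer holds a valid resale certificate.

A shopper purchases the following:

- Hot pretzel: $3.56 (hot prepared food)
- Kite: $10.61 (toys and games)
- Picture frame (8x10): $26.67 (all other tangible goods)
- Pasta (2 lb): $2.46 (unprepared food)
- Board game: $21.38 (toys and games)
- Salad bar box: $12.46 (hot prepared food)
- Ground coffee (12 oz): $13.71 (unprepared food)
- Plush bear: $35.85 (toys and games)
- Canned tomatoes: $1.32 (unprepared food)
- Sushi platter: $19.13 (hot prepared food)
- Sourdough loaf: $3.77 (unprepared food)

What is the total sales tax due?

Hot pretzel $3.56: hot prepared food, buyer-exempt → 0% → $0.00
Kite $10.61: toys and games → 4.25% → $0.450925
Picture frame (8x10) $26.67: all other tangible goods → 5.5% → $1.46685
Pasta (2 lb) $2.46: unprepared food → 0% → $0.00
Board game $21.38: toys and games → 4.25% → $0.90865
Salad bar box $12.46: hot prepared food, buyer-exempt → 0% → $0.00
Ground coffee (12 oz) $13.71: unprepared food → 0% → $0.00
Plush bear $35.85: toys and games → 4.25% → $1.523625
Canned tomatoes $1.32: unprepared food → 0% → $0.00
Sushi platter $19.13: hot prepared food, buyer-exempt → 0% → $0.00
Sourdough loaf $3.77: unprepared food → 0% → $0.00
Unrounded tax sum = $4.35005 → $4.35

$4.35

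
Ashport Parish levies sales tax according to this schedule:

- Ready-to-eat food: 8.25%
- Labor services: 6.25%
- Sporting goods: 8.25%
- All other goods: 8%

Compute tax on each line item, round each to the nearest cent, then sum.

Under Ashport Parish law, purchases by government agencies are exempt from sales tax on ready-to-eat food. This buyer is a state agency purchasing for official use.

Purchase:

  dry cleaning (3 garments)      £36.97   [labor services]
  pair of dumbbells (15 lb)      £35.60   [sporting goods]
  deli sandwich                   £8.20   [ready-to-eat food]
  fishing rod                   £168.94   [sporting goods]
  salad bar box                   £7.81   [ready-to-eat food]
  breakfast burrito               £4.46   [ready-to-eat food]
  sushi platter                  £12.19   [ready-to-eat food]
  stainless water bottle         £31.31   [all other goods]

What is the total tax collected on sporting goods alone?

Pair of dumbbells (15 lb) £35.60: sporting goods → 8.25% → £2.94
Fishing rod £168.94: sporting goods → 8.25% → £13.94
Tax on sporting goods = £2.94 + £13.94 = £16.88

£16.88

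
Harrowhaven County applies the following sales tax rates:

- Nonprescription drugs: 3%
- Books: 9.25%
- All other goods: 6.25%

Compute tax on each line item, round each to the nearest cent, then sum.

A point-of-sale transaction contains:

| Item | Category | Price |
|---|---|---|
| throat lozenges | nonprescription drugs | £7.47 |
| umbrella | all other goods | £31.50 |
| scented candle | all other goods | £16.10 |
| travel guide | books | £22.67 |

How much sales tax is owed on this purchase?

£5.30

Throat lozenges £7.47: nonprescription drugs → 3% → £0.22
Umbrella £31.50: all other goods → 6.25% → £1.97
Scented candle £16.10: all other goods → 6.25% → £1.01
Travel guide £22.67: books → 9.25% → £2.10
Total tax = £0.22 + £1.97 + £1.01 + £2.10 = £5.30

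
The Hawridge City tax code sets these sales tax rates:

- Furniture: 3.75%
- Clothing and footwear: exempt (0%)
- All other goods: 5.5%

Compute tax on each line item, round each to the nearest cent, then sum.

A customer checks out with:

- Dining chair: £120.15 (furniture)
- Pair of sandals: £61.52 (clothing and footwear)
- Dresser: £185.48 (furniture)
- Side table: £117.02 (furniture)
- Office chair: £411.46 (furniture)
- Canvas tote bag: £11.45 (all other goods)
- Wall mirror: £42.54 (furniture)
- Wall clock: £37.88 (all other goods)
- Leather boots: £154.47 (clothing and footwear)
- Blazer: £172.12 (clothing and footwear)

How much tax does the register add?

£35.60

Dining chair £120.15: furniture → 3.75% → £4.51
Pair of sandals £61.52: clothing and footwear → 0% → £0.00
Dresser £185.48: furniture → 3.75% → £6.96
Side table £117.02: furniture → 3.75% → £4.39
Office chair £411.46: furniture → 3.75% → £15.43
Canvas tote bag £11.45: all other goods → 5.5% → £0.63
Wall mirror £42.54: furniture → 3.75% → £1.60
Wall clock £37.88: all other goods → 5.5% → £2.08
Leather boots £154.47: clothing and footwear → 0% → £0.00
Blazer £172.12: clothing and footwear → 0% → £0.00
Total tax = £4.51 + £6.96 + £4.39 + £15.43 + £0.63 + £1.60 + £2.08 = £35.60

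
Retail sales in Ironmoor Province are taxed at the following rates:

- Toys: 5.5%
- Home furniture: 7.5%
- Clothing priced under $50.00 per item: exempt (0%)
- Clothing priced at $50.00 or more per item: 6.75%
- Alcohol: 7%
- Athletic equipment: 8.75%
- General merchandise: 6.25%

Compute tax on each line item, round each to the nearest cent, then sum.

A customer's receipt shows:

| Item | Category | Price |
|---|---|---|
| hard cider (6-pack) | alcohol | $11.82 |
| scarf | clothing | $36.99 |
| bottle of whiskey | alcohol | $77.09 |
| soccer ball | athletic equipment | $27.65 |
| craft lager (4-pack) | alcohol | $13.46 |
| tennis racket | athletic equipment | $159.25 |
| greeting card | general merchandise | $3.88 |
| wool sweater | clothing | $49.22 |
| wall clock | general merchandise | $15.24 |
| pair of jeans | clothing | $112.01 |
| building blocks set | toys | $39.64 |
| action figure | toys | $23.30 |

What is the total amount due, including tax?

$605.28

Hard cider (6-pack) $11.82: alcohol → 7% → $0.83
Scarf $36.99: clothing, under $50.00 → 0% → $0.00
Bottle of whiskey $77.09: alcohol → 7% → $5.40
Soccer ball $27.65: athletic equipment → 8.75% → $2.42
Craft lager (4-pack) $13.46: alcohol → 7% → $0.94
Tennis racket $159.25: athletic equipment → 8.75% → $13.93
Greeting card $3.88: general merchandise → 6.25% → $0.24
Wool sweater $49.22: clothing, under $50.00 → 0% → $0.00
Wall clock $15.24: general merchandise → 6.25% → $0.95
Pair of jeans $112.01: clothing, $50.00 or more → 6.75% → $7.56
Building blocks set $39.64: toys → 5.5% → $2.18
Action figure $23.30: toys → 5.5% → $1.28
Subtotal = $569.55; tax = $35.73; total due = $605.28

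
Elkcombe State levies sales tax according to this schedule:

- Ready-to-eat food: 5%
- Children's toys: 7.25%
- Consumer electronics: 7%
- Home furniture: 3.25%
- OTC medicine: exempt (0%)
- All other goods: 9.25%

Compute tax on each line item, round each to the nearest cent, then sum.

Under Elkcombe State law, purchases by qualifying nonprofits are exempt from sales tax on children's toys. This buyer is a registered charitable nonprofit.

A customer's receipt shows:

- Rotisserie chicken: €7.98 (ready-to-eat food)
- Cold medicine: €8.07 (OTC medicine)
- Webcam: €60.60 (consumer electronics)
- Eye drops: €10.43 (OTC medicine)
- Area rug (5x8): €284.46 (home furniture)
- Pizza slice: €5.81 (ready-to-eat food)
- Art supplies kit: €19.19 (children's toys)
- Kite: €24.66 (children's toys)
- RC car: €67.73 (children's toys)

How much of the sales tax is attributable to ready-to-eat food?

€0.69

Rotisserie chicken €7.98: ready-to-eat food → 5% → €0.40
Pizza slice €5.81: ready-to-eat food → 5% → €0.29
Tax on ready-to-eat food = €0.40 + €0.29 = €0.69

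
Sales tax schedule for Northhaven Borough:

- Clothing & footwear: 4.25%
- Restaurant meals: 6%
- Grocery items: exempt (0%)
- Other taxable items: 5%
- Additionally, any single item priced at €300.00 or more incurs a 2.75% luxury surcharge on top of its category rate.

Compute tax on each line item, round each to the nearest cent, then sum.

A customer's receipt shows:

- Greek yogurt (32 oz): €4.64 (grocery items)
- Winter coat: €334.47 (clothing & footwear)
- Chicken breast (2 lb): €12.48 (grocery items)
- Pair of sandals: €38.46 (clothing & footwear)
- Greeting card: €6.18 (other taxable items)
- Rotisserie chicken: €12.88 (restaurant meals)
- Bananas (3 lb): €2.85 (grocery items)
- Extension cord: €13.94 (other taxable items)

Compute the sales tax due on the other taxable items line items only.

€1.01

Greeting card €6.18: other taxable items → 5% → €0.31
Extension cord €13.94: other taxable items → 5% → €0.70
Tax on other taxable items = €0.31 + €0.70 = €1.01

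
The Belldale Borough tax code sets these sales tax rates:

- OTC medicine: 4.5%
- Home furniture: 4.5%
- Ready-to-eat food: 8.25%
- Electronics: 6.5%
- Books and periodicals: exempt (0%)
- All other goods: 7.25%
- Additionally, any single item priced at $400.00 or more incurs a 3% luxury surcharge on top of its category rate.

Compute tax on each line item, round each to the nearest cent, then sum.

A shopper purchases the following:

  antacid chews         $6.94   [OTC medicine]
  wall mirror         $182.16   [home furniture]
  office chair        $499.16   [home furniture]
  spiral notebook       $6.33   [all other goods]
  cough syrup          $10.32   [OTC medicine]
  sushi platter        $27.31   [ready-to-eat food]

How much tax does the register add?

$49.12

Antacid chews $6.94: OTC medicine → 4.5% → $0.31
Wall mirror $182.16: home furniture → 4.5% → $8.20
Office chair $499.16: home furniture → 4.5% + 3% surcharge = 7.5% → $37.44
Spiral notebook $6.33: all other goods → 7.25% → $0.46
Cough syrup $10.32: OTC medicine → 4.5% → $0.46
Sushi platter $27.31: ready-to-eat food → 8.25% → $2.25
Total tax = $0.31 + $8.20 + $37.44 + $0.46 + $0.46 + $2.25 = $49.12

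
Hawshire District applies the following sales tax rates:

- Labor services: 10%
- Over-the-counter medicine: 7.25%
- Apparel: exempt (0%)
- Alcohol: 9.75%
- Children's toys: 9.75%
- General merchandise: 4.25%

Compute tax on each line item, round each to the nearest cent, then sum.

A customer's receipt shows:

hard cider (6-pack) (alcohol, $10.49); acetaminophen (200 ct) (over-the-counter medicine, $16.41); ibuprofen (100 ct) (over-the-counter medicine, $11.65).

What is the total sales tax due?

$3.05

Hard cider (6-pack) $10.49: alcohol → 9.75% → $1.02
Acetaminophen (200 ct) $16.41: over-the-counter medicine → 7.25% → $1.19
Ibuprofen (100 ct) $11.65: over-the-counter medicine → 7.25% → $0.84
Total tax = $1.02 + $1.19 + $0.84 = $3.05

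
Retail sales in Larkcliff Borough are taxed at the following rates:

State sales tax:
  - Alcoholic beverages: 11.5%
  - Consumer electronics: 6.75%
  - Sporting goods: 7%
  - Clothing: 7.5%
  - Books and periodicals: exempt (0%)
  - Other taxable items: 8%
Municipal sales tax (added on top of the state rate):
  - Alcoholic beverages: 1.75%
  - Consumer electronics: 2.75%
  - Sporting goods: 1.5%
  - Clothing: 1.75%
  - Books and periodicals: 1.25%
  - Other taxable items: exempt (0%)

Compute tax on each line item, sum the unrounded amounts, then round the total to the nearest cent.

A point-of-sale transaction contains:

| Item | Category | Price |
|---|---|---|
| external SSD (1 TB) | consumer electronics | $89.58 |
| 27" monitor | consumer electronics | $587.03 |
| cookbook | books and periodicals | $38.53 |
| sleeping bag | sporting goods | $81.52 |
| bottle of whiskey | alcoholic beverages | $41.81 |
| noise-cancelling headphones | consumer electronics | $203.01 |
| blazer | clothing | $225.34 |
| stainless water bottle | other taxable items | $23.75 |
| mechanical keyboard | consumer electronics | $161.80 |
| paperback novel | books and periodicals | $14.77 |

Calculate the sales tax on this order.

External SSD (1 TB) $89.58: consumer electronics → 6.75% + 2.75% municipal = 9.5% → $8.5101
27" monitor $587.03: consumer electronics → 6.75% + 2.75% municipal = 9.5% → $55.76785
Cookbook $38.53: books and periodicals → 0% + 1.25% municipal = 1.25% → $0.481625
Sleeping bag $81.52: sporting goods → 7% + 1.5% municipal = 8.5% → $6.9292
Bottle of whiskey $41.81: alcoholic beverages → 11.5% + 1.75% municipal = 13.25% → $5.539825
Noise-cancelling headphones $203.01: consumer electronics → 6.75% + 2.75% municipal = 9.5% → $19.28595
Blazer $225.34: clothing → 7.5% + 1.75% municipal = 9.25% → $20.84395
Stainless water bottle $23.75: other taxable items → 8% + 0% municipal = 8% → $1.90
Mechanical keyboard $161.80: consumer electronics → 6.75% + 2.75% municipal = 9.5% → $15.371
Paperback novel $14.77: books and periodicals → 0% + 1.25% municipal = 1.25% → $0.184625
Unrounded tax sum = $134.814125 → $134.81

$134.81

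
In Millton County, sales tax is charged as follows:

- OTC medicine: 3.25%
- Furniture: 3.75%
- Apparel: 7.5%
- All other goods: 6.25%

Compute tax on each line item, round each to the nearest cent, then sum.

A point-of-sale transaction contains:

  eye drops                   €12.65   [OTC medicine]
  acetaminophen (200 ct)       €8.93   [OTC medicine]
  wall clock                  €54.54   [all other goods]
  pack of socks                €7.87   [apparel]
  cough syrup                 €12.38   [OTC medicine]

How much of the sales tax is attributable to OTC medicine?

Eye drops €12.65: OTC medicine → 3.25% → €0.41
Acetaminophen (200 ct) €8.93: OTC medicine → 3.25% → €0.29
Cough syrup €12.38: OTC medicine → 3.25% → €0.40
Tax on OTC medicine = €0.41 + €0.29 + €0.40 = €1.10

€1.10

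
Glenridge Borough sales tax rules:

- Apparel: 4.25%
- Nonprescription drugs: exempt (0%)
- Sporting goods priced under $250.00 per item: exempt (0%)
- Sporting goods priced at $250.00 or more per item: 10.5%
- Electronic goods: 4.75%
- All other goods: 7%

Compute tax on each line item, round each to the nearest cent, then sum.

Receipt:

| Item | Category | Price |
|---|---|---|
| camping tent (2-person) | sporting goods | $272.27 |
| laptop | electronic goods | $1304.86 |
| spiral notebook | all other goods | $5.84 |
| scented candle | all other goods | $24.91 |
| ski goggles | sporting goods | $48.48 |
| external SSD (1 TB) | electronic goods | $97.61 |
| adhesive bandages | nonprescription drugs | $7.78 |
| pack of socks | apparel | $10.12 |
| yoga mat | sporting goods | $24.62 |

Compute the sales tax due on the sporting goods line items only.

$28.59

Camping tent (2-person) $272.27: sporting goods, $250.00 or more → 10.5% → $28.59
Ski goggles $48.48: sporting goods, under $250.00 → 0% → $0.00
Yoga mat $24.62: sporting goods, under $250.00 → 0% → $0.00
Tax on sporting goods = $28.59 + $0.00 + $0.00 = $28.59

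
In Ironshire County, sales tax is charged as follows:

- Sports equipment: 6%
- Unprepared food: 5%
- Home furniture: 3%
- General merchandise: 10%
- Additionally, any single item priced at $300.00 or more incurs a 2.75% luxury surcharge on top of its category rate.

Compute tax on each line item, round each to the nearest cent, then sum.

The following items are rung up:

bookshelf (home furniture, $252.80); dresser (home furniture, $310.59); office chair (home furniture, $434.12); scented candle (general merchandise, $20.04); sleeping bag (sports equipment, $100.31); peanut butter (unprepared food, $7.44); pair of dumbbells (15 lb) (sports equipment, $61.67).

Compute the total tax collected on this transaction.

$62.49

Bookshelf $252.80: home furniture → 3% → $7.58
Dresser $310.59: home furniture → 3% + 2.75% surcharge = 5.75% → $17.86
Office chair $434.12: home furniture → 3% + 2.75% surcharge = 5.75% → $24.96
Scented candle $20.04: general merchandise → 10% → $2.00
Sleeping bag $100.31: sports equipment → 6% → $6.02
Peanut butter $7.44: unprepared food → 5% → $0.37
Pair of dumbbells (15 lb) $61.67: sports equipment → 6% → $3.70
Total tax = $7.58 + $17.86 + $24.96 + $2.00 + $6.02 + $0.37 + $3.70 = $62.49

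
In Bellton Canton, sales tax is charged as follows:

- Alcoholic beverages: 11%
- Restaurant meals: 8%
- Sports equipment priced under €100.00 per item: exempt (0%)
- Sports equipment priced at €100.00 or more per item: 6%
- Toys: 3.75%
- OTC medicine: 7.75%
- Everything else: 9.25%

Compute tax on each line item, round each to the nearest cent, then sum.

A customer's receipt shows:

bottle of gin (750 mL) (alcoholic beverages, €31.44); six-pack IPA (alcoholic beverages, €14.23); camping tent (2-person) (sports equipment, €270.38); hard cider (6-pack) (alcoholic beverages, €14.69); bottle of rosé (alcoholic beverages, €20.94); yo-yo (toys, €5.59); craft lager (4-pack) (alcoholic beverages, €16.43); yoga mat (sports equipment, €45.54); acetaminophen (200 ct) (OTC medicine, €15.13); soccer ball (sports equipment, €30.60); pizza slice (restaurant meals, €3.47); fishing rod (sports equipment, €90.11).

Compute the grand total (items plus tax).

Bottle of gin (750 mL) €31.44: alcoholic beverages → 11% → €3.46
Six-pack IPA €14.23: alcoholic beverages → 11% → €1.57
Camping tent (2-person) €270.38: sports equipment, €100.00 or more → 6% → €16.22
Hard cider (6-pack) €14.69: alcoholic beverages → 11% → €1.62
Bottle of rosé €20.94: alcoholic beverages → 11% → €2.30
Yo-yo €5.59: toys → 3.75% → €0.21
Craft lager (4-pack) €16.43: alcoholic beverages → 11% → €1.81
Yoga mat €45.54: sports equipment, under €100.00 → 0% → €0.00
Acetaminophen (200 ct) €15.13: OTC medicine → 7.75% → €1.17
Soccer ball €30.60: sports equipment, under €100.00 → 0% → €0.00
Pizza slice €3.47: restaurant meals → 8% → €0.28
Fishing rod €90.11: sports equipment, under €100.00 → 0% → €0.00
Subtotal = €558.55; tax = €28.64; total due = €587.19

€587.19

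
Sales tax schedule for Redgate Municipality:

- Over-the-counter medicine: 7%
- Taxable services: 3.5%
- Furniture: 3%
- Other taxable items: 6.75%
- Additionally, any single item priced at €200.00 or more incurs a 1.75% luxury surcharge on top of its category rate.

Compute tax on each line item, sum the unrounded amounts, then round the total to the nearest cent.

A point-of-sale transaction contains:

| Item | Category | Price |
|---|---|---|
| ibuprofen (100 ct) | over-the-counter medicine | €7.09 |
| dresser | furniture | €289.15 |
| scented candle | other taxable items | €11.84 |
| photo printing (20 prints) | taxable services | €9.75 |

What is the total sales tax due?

Ibuprofen (100 ct) €7.09: over-the-counter medicine → 7% → €0.4963
Dresser €289.15: furniture → 3% + 1.75% surcharge = 4.75% → €13.734625
Scented candle €11.84: other taxable items → 6.75% → €0.7992
Photo printing (20 prints) €9.75: taxable services → 3.5% → €0.34125
Unrounded tax sum = €15.371375 → €15.37

€15.37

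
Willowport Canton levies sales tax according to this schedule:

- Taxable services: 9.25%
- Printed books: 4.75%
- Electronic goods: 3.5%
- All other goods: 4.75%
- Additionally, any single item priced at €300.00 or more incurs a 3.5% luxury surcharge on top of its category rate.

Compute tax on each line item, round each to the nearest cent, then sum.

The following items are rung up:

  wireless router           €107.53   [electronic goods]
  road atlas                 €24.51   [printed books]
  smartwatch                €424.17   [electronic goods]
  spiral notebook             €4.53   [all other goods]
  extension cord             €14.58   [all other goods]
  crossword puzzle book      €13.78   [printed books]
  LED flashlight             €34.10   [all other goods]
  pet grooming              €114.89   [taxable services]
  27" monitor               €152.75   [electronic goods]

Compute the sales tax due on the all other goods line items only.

Spiral notebook €4.53: all other goods → 4.75% → €0.22
Extension cord €14.58: all other goods → 4.75% → €0.69
LED flashlight €34.10: all other goods → 4.75% → €1.62
Tax on all other goods = €0.22 + €0.69 + €1.62 = €2.53

€2.53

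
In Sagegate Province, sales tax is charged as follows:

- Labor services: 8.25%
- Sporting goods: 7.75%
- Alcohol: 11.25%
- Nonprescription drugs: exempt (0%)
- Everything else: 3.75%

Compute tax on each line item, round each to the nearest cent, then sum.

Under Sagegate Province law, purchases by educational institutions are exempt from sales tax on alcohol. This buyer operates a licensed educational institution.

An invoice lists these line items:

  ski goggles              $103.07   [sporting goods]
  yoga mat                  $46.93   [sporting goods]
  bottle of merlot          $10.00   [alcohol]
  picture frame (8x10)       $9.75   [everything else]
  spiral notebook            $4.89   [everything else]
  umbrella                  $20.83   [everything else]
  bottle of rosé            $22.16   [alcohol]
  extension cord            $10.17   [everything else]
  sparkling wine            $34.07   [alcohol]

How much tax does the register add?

Ski goggles $103.07: sporting goods → 7.75% → $7.99
Yoga mat $46.93: sporting goods → 7.75% → $3.64
Bottle of merlot $10.00: alcohol, buyer-exempt → 0% → $0.00
Picture frame (8x10) $9.75: everything else → 3.75% → $0.37
Spiral notebook $4.89: everything else → 3.75% → $0.18
Umbrella $20.83: everything else → 3.75% → $0.78
Bottle of rosé $22.16: alcohol, buyer-exempt → 0% → $0.00
Extension cord $10.17: everything else → 3.75% → $0.38
Sparkling wine $34.07: alcohol, buyer-exempt → 0% → $0.00
Total tax = $7.99 + $3.64 + $0.37 + $0.18 + $0.78 + $0.38 = $13.34

$13.34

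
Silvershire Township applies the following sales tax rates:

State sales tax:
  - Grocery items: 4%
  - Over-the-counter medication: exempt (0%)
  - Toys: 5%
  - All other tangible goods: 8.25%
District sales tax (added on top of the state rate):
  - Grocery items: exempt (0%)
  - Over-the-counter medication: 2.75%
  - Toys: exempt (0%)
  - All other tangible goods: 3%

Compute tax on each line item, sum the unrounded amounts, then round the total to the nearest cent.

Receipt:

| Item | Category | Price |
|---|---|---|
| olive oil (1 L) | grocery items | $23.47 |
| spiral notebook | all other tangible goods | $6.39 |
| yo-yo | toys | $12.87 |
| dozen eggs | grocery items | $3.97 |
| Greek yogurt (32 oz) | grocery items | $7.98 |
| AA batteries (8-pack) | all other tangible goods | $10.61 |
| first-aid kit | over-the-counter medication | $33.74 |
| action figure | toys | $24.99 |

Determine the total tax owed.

$6.15

Olive oil (1 L) $23.47: grocery items → 4% + 0% district = 4% → $0.9388
Spiral notebook $6.39: all other tangible goods → 8.25% + 3% district = 11.25% → $0.718875
Yo-yo $12.87: toys → 5% + 0% district = 5% → $0.6435
Dozen eggs $3.97: grocery items → 4% + 0% district = 4% → $0.1588
Greek yogurt (32 oz) $7.98: grocery items → 4% + 0% district = 4% → $0.3192
AA batteries (8-pack) $10.61: all other tangible goods → 8.25% + 3% district = 11.25% → $1.193625
First-aid kit $33.74: over-the-counter medication → 0% + 2.75% district = 2.75% → $0.92785
Action figure $24.99: toys → 5% + 0% district = 5% → $1.2495
Unrounded tax sum = $6.15015 → $6.15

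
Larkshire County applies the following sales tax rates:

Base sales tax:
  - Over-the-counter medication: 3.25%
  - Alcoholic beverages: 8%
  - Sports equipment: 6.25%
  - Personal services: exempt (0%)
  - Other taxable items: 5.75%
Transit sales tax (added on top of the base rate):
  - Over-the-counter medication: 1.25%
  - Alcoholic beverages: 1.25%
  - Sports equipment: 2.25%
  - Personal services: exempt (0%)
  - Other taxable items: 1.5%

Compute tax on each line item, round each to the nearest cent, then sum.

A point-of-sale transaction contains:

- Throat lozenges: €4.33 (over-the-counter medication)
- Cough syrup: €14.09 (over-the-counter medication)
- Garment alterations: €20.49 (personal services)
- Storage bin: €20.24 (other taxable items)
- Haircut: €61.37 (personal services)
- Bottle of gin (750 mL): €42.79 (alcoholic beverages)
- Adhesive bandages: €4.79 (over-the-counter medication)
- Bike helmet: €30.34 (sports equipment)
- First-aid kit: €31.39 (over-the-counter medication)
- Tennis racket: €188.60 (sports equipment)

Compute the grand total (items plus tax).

Throat lozenges €4.33: over-the-counter medication → 3.25% + 1.25% transit = 4.5% → €0.19
Cough syrup €14.09: over-the-counter medication → 3.25% + 1.25% transit = 4.5% → €0.63
Garment alterations €20.49: personal services → 0% + 0% transit = 0% → €0.00
Storage bin €20.24: other taxable items → 5.75% + 1.5% transit = 7.25% → €1.47
Haircut €61.37: personal services → 0% + 0% transit = 0% → €0.00
Bottle of gin (750 mL) €42.79: alcoholic beverages → 8% + 1.25% transit = 9.25% → €3.96
Adhesive bandages €4.79: over-the-counter medication → 3.25% + 1.25% transit = 4.5% → €0.22
Bike helmet €30.34: sports equipment → 6.25% + 2.25% transit = 8.5% → €2.58
First-aid kit €31.39: over-the-counter medication → 3.25% + 1.25% transit = 4.5% → €1.41
Tennis racket €188.60: sports equipment → 6.25% + 2.25% transit = 8.5% → €16.03
Subtotal = €418.43; tax = €26.49; total due = €444.92

€444.92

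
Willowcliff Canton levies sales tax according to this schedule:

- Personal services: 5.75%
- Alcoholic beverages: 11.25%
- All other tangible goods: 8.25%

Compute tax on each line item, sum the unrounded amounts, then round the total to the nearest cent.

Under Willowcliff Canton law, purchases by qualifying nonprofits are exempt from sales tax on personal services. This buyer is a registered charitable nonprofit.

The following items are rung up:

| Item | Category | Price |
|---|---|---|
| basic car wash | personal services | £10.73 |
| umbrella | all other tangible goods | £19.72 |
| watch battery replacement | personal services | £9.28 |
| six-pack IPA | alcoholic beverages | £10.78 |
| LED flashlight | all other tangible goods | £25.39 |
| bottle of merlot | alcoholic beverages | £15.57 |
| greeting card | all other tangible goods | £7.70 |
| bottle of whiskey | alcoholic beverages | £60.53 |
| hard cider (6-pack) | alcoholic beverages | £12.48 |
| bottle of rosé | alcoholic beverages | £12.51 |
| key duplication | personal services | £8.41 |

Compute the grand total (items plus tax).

Basic car wash £10.73: personal services, buyer-exempt → 0% → £0.00
Umbrella £19.72: all other tangible goods → 8.25% → £1.6269
Watch battery replacement £9.28: personal services, buyer-exempt → 0% → £0.00
Six-pack IPA £10.78: alcoholic beverages → 11.25% → £1.21275
LED flashlight £25.39: all other tangible goods → 8.25% → £2.094675
Bottle of merlot £15.57: alcoholic beverages → 11.25% → £1.751625
Greeting card £7.70: all other tangible goods → 8.25% → £0.63525
Bottle of whiskey £60.53: alcoholic beverages → 11.25% → £6.809625
Hard cider (6-pack) £12.48: alcoholic beverages → 11.25% → £1.404
Bottle of rosé £12.51: alcoholic beverages → 11.25% → £1.407375
Key duplication £8.41: personal services, buyer-exempt → 0% → £0.00
Subtotal = £193.10; unrounded tax = £16.9422 → £16.94; total due = £210.04

£210.04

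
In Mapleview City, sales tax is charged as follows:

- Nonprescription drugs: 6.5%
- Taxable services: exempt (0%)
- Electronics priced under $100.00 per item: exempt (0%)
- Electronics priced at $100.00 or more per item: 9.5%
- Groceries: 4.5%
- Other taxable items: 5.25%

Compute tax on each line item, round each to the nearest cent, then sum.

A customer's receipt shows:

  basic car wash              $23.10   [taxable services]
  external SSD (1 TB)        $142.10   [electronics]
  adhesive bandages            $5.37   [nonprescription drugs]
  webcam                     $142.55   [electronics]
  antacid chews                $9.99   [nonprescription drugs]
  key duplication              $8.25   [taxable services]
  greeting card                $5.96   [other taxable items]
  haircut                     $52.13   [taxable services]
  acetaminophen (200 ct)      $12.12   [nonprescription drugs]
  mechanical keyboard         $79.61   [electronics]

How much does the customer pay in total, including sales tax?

$510.32

Basic car wash $23.10: taxable services → 0% → $0.00
External SSD (1 TB) $142.10: electronics, $100.00 or more → 9.5% → $13.50
Adhesive bandages $5.37: nonprescription drugs → 6.5% → $0.35
Webcam $142.55: electronics, $100.00 or more → 9.5% → $13.54
Antacid chews $9.99: nonprescription drugs → 6.5% → $0.65
Key duplication $8.25: taxable services → 0% → $0.00
Greeting card $5.96: other taxable items → 5.25% → $0.31
Haircut $52.13: taxable services → 0% → $0.00
Acetaminophen (200 ct) $12.12: nonprescription drugs → 6.5% → $0.79
Mechanical keyboard $79.61: electronics, under $100.00 → 0% → $0.00
Subtotal = $481.18; tax = $29.14; total due = $510.32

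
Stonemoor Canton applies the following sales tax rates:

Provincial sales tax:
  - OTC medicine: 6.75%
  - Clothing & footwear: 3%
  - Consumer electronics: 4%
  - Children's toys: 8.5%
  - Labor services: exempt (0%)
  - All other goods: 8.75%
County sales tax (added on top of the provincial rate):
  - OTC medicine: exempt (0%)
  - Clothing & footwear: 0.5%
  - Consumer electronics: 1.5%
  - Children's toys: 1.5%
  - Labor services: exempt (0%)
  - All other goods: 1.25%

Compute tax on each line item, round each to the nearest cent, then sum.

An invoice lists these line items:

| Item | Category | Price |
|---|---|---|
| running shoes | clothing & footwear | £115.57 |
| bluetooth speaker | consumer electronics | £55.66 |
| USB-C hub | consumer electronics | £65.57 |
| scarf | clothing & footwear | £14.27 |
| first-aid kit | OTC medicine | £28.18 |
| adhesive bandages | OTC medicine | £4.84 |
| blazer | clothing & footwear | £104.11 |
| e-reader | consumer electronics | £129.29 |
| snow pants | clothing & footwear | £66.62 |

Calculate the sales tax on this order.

£26.52

Running shoes £115.57: clothing & footwear → 3% + 0.5% county = 3.5% → £4.04
Bluetooth speaker £55.66: consumer electronics → 4% + 1.5% county = 5.5% → £3.06
USB-C hub £65.57: consumer electronics → 4% + 1.5% county = 5.5% → £3.61
Scarf £14.27: clothing & footwear → 3% + 0.5% county = 3.5% → £0.50
First-aid kit £28.18: OTC medicine → 6.75% + 0% county = 6.75% → £1.90
Adhesive bandages £4.84: OTC medicine → 6.75% + 0% county = 6.75% → £0.33
Blazer £104.11: clothing & footwear → 3% + 0.5% county = 3.5% → £3.64
E-reader £129.29: consumer electronics → 4% + 1.5% county = 5.5% → £7.11
Snow pants £66.62: clothing & footwear → 3% + 0.5% county = 3.5% → £2.33
Total tax = £4.04 + £3.06 + £3.61 + £0.50 + £1.90 + £0.33 + £3.64 + £7.11 + £2.33 = £26.52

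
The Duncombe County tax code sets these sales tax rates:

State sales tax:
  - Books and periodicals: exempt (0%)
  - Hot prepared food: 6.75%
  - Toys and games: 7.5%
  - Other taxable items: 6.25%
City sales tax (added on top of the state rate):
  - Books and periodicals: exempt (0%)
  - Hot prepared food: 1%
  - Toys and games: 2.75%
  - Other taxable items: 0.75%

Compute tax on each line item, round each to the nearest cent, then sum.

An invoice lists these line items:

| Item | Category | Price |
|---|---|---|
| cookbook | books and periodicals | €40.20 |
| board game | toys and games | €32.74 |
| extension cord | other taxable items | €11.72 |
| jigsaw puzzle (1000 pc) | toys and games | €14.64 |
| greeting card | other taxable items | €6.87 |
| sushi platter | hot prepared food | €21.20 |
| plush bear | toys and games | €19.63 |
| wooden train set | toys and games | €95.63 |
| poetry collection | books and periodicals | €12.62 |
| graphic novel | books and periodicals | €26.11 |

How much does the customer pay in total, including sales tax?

Cookbook €40.20: books and periodicals → 0% + 0% city = 0% → €0.00
Board game €32.74: toys and games → 7.5% + 2.75% city = 10.25% → €3.36
Extension cord €11.72: other taxable items → 6.25% + 0.75% city = 7% → €0.82
Jigsaw puzzle (1000 pc) €14.64: toys and games → 7.5% + 2.75% city = 10.25% → €1.50
Greeting card €6.87: other taxable items → 6.25% + 0.75% city = 7% → €0.48
Sushi platter €21.20: hot prepared food → 6.75% + 1% city = 7.75% → €1.64
Plush bear €19.63: toys and games → 7.5% + 2.75% city = 10.25% → €2.01
Wooden train set €95.63: toys and games → 7.5% + 2.75% city = 10.25% → €9.80
Poetry collection €12.62: books and periodicals → 0% + 0% city = 0% → €0.00
Graphic novel €26.11: books and periodicals → 0% + 0% city = 0% → €0.00
Subtotal = €281.36; tax = €19.61; total due = €300.97

€300.97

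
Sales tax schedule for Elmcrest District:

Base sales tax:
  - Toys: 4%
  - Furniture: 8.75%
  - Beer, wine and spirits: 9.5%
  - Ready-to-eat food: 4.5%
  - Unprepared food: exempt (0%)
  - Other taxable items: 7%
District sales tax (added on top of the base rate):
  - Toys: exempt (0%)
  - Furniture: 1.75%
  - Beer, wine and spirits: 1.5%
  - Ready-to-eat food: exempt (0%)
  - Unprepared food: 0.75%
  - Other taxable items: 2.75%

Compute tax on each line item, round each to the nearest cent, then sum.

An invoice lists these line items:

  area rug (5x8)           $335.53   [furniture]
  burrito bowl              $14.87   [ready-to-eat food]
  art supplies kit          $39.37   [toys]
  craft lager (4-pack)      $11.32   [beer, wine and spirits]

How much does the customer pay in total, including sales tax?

Area rug (5x8) $335.53: furniture → 8.75% + 1.75% district = 10.5% → $35.23
Burrito bowl $14.87: ready-to-eat food → 4.5% + 0% district = 4.5% → $0.67
Art supplies kit $39.37: toys → 4% + 0% district = 4% → $1.57
Craft lager (4-pack) $11.32: beer, wine and spirits → 9.5% + 1.5% district = 11% → $1.25
Subtotal = $401.09; tax = $38.72; total due = $439.81

$439.81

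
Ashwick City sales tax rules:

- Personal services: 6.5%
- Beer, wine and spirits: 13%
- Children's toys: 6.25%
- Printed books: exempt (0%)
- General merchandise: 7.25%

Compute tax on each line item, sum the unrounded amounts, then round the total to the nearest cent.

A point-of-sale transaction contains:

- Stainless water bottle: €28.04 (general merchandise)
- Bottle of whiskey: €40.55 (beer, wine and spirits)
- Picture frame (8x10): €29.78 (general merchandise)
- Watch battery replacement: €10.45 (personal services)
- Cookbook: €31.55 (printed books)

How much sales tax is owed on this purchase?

Stainless water bottle €28.04: general merchandise → 7.25% → €2.0329
Bottle of whiskey €40.55: beer, wine and spirits → 13% → €5.2715
Picture frame (8x10) €29.78: general merchandise → 7.25% → €2.15905
Watch battery replacement €10.45: personal services → 6.5% → €0.67925
Cookbook €31.55: printed books → 0% → €0.00
Unrounded tax sum = €10.1427 → €10.14

€10.14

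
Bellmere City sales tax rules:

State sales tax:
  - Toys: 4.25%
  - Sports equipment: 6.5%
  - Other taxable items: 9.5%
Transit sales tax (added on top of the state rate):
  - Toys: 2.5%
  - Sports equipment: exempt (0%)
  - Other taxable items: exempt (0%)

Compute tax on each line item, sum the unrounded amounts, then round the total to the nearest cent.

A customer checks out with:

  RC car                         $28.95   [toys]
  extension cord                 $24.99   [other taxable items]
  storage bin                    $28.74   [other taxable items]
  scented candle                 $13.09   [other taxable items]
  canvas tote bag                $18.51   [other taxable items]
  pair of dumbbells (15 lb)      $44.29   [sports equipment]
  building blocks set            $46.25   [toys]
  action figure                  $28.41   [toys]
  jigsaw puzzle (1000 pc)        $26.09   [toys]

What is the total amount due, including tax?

RC car $28.95: toys → 4.25% + 2.5% transit = 6.75% → $1.954125
Extension cord $24.99: other taxable items → 9.5% + 0% transit = 9.5% → $2.37405
Storage bin $28.74: other taxable items → 9.5% + 0% transit = 9.5% → $2.7303
Scented candle $13.09: other taxable items → 9.5% + 0% transit = 9.5% → $1.24355
Canvas tote bag $18.51: other taxable items → 9.5% + 0% transit = 9.5% → $1.75845
Pair of dumbbells (15 lb) $44.29: sports equipment → 6.5% + 0% transit = 6.5% → $2.87885
Building blocks set $46.25: toys → 4.25% + 2.5% transit = 6.75% → $3.121875
Action figure $28.41: toys → 4.25% + 2.5% transit = 6.75% → $1.917675
Jigsaw puzzle (1000 pc) $26.09: toys → 4.25% + 2.5% transit = 6.75% → $1.761075
Subtotal = $259.32; unrounded tax = $19.73995 → $19.74; total due = $279.06

$279.06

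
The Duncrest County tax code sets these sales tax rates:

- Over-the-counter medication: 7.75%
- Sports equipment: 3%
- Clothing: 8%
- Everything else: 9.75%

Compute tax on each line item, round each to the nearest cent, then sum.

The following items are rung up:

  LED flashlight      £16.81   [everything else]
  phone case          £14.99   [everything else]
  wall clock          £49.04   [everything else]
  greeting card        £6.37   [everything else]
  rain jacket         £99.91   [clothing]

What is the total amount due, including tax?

LED flashlight £16.81: everything else → 9.75% → £1.64
Phone case £14.99: everything else → 9.75% → £1.46
Wall clock £49.04: everything else → 9.75% → £4.78
Greeting card £6.37: everything else → 9.75% → £0.62
Rain jacket £99.91: clothing → 8% → £7.99
Subtotal = £187.12; tax = £16.49; total due = £203.61

£203.61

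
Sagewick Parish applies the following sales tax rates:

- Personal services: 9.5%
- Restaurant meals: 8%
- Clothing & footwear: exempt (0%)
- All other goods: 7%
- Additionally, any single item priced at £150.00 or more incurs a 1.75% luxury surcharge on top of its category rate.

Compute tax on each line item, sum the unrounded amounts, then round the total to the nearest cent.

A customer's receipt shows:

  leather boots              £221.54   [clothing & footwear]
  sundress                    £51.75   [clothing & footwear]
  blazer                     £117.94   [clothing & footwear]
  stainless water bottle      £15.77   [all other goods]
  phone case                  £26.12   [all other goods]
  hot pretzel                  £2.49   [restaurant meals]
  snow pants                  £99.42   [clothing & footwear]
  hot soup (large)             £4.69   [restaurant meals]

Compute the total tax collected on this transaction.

Leather boots £221.54: clothing & footwear → 0% + 1.75% surcharge = 1.75% → £3.87695
Sundress £51.75: clothing & footwear → 0% → £0.00
Blazer £117.94: clothing & footwear → 0% → £0.00
Stainless water bottle £15.77: all other goods → 7% → £1.1039
Phone case £26.12: all other goods → 7% → £1.8284
Hot pretzel £2.49: restaurant meals → 8% → £0.1992
Snow pants £99.42: clothing & footwear → 0% → £0.00
Hot soup (large) £4.69: restaurant meals → 8% → £0.3752
Unrounded tax sum = £7.38365 → £7.38

£7.38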